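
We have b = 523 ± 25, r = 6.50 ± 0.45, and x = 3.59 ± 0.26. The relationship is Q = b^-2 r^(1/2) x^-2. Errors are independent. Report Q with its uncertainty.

(7.23 ± 1.28) × 10^-7

Each factor contributes (exponent × relative error)² to (δQ/Q)²:
  (-2·δb/b)² = (-2×0.0478)² = 0.00914;  (½·δr/r)² = (0.5×0.0692)² = 0.00120;  (-2·δx/x)² = (-2×0.0724)² = 0.0210
δQ/Q = √(0.0313) = 0.177
Q = 7.23e-07, so δQ = 0.177 × 7.23e-07 = 1.28e-07.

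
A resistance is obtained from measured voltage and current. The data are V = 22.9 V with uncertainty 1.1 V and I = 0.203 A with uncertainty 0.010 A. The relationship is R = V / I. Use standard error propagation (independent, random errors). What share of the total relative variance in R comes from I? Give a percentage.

(δR/R)² = (1·δV/V)² + (-1·δI/I)²
  V term: (1×0.0480)² = 0.00231
  I term: (-1×0.0493)² = 0.00243
Total = 0.00473. Share from I = 0.00243/0.00473 = 0.513.

51.3%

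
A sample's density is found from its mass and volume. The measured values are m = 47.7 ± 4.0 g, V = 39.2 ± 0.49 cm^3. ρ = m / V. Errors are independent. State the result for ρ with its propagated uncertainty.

1.22 ± 0.103 g/cm^3

For a monomial ρ ∝ m, V^-1, fractional errors add in quadrature:
  (1·δm/m)² = (1×0.0839)² = 0.00703;  (-1·δV/V)² = (-1×0.0125)² = 0.000156
δρ/ρ = √(0.00719) = 0.0848
ρ = 1.22 g/cm^3, so δρ = 0.0848 × 1.22 = 0.103 g/cm^3.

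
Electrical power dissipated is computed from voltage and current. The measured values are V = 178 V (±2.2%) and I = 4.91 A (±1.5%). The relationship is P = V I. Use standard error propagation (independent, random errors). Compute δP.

23.3 W

Since P is a product/quotient, work with relative uncertainties:
  (1·δV/V)² = (1×0.0220)² = 0.000484;  (1·δI/I)² = (1×0.0150)² = 0.000225
δP/P = √(0.000709) = 0.0266
P = 874 W, so δP = 0.0266 × 874 = 23.3 W.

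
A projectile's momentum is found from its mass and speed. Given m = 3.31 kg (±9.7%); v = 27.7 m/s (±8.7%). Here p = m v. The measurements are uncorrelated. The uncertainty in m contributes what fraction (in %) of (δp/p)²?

(δp/p)² = (1·δm/m)² + (1·δv/v)²
  m term: (1×0.0970)² = 0.00941
  v term: (1×0.0870)² = 0.00757
Total = 0.0170. Share from m = 0.00941/0.0170 = 0.554.

55.4%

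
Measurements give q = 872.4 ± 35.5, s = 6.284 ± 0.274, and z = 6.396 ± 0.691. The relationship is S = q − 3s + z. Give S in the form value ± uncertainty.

859.9 ± 35.5

For a sum/difference, combine absolute errors in quadrature:
  (δq)² = 1260;  (3·δs)² = 0.676;  (δz)² = 0.477
δS = √(1260) = 35.5
S = 859.9.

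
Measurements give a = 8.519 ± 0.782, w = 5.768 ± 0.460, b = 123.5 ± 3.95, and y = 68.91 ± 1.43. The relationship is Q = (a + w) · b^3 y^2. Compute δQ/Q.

0.122

Let u = a + w = 14.29. δu = √(δa² + δw²) = √(0.612 + 0.212) = 0.907, so δu/u = 0.0635.
Q is then a monomial in u, b, y:
δQ/Q = √((δu/u)² + (3·δb/b)² + (2·δy/y)²) = √(0.00403 + 0.00921 + 0.00172) = 0.122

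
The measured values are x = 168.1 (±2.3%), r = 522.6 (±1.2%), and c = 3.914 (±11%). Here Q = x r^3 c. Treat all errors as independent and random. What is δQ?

Products/powers → add relative errors in quadrature, weighted by exponent:
  (1·δx/x)² = (1×0.0230)² = 0.000529;  (3·δr/r)² = (3×0.0120)² = 0.00130;  (1·δc/c)² = (1×0.110)² = 0.0121
δQ/Q = √(0.0139) = 0.118
Q = 9.391e+10, so δQ = 0.118 × 9.391e+10 = 1.11e+10.

1.11e+10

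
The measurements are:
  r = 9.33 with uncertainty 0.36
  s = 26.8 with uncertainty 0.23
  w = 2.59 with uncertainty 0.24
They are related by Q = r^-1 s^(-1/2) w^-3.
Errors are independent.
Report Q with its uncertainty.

Each factor contributes (exponent × relative error)² to (δQ/Q)²:
  (-1·δr/r)² = (-1×0.0386)² = 0.00149;  (−½·δs/s)² = (-0.5×0.00858)² = 1.84e-05;  (-3·δw/w)² = (-3×0.0927)² = 0.0773
δQ/Q = √(0.0788) = 0.281
Q = 0.00119, so δQ = 0.281 × 0.00119 = 0.000334.

0.00119 ± 0.000334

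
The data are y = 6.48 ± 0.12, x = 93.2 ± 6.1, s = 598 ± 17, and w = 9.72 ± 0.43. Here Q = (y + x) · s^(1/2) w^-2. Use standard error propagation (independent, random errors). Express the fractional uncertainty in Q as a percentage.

10.9%

Let u = y + x = 99.7. δu = √(δy² + δx²) = √(0.0144 + 37.2) = 6.10, so δu/u = 0.0612.
Q is then a monomial in u, s, w:
δQ/Q = √((δu/u)² + (½·δs/s)² + (-2·δw/w)²) = √(0.00375 + 0.000202 + 0.00783) = 0.109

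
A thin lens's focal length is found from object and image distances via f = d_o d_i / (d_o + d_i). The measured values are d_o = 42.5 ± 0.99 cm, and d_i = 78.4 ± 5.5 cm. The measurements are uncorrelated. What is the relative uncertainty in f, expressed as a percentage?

2.89%

∂f/∂d_o = (d_i/(d_o+d_i))² = 0.421;  ∂f/∂d_i = (d_o/(d_o+d_i))² = 0.124
δf = √((∂f/∂d_o · δd_o)² + (∂f/∂d_i · δd_i)²) = √(0.173 + 0.462) = 0.797 cm
f = 27.6 cm, so δf/f = 0.797/27.6 = 0.0289.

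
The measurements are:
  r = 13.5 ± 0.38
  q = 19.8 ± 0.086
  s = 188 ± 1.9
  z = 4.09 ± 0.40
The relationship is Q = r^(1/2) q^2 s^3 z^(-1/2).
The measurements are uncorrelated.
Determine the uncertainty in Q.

2.83e+08

Relative error in a monomial: (δQ/Q)² = Σ (nᵢ · δxᵢ/xᵢ)².
  (½·δr/r)² = (0.5×0.0281)² = 0.000198;  (2·δq/q)² = (2×0.00434)² = 7.55e-05;  (3·δs/s)² = (3×0.0101)² = 0.000919;  (−½·δz/z)² = (-0.5×0.0978)² = 0.00239
δQ/Q = √(0.00358) = 0.0599
Q = 4.73e+09, so δQ = 0.0599 × 4.73e+09 = 2.83e+08.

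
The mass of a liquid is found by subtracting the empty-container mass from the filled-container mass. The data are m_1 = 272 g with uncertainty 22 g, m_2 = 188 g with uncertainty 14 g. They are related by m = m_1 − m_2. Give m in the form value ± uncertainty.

Each term contributes (cᵢ δxᵢ)² to (δm)²:
  (δm_1)² = 484;  (δm_2)² = 196
δm = √(680) = 26.1 g
m = 84.0 g.

84.0 ± 26.1 g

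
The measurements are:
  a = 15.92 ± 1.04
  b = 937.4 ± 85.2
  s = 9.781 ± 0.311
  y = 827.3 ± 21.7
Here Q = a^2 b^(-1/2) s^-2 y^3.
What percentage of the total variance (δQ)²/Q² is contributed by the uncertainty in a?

58.1%

(δQ/Q)² = (2·δa/a)² + (−½·δb/b)² + (-2·δs/s)² + (3·δy/y)²
  a term: (2×0.0653)² = 0.0171
  b term: (-0.5×0.0909)² = 0.00207
  s term: (-2×0.0318)² = 0.00404
  y term: (3×0.0262)² = 0.00619
Total = 0.0294. Share from a = 0.0171/0.0294 = 0.581.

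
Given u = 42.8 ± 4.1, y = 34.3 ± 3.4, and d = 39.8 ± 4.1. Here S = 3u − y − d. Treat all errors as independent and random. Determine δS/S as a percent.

24.7%

Absolute uncertainties add in quadrature for a linear combination:
  (3·δu)² = 151;  (δy)² = 11.6;  (δd)² = 16.8
δS = √(180) = 13.4
S = 54.3, so δS/S = 13.4/54.3 = 0.247.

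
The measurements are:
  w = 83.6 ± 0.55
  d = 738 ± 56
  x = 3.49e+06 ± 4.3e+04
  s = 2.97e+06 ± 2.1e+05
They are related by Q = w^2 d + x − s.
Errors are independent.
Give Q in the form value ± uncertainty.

(5.68 ± 0.451) × 10^6

Let p = w^2·d = 5.16e+06. δp/p = √((2·δw/w)² + (1·δd/d)²) = √(0.000173 + 0.00576) = 0.0770, so δp = 3.97e+05.
Q = p + x − s: δQ = √(δp² + δx² + δs²) = √(1.58e+11 + 1.85e+09 + 4.41e+10) = 4.51e+05
Q = 5.68e+06.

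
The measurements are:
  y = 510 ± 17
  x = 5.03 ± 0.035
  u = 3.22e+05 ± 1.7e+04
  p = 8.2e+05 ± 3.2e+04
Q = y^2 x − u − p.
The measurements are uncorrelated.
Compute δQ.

94900

Let w = y^2·x = 1.31e+06. δw/w = √((2·δy/y)² + (1·δx/x)²) = √(0.00444 + 4.84e-05) = 0.0670, so δw = 87700.
Q = w − u − p: δQ = √(δw² + δu² + δp²) = √(7.69e+09 + 2.89e+08 + 1.02e+09) = 94900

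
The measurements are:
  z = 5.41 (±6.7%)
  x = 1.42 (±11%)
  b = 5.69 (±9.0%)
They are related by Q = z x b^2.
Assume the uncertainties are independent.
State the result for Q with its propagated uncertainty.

249 ± 55.1

Products/powers → add relative errors in quadrature, weighted by exponent:
  (1·δz/z)² = (1×0.0670)² = 0.00449;  (1·δx/x)² = (1×0.110)² = 0.0121;  (2·δb/b)² = (2×0.0900)² = 0.0324
δQ/Q = √(0.0490) = 0.221
Q = 249, so δQ = 0.221 × 249 = 55.1.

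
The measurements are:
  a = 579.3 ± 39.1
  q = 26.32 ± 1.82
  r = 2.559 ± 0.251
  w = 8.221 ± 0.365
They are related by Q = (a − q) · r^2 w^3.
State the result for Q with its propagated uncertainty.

Let u = a − q = 553.0. δu = √(δa² + δq²) = √(1530 + 3.31) = 39.1, so δu/u = 0.0708.
Q is then a monomial in u, r, w:
δQ/Q = √((δu/u)² + (2·δr/r)² + (3·δw/w)²) = √(0.00501 + 0.0385 + 0.0177) = 0.247
Q = 2.012e+06, so δQ = 0.247 × 2.012e+06 = 4.98e+05.

(2.012 ± 0.498) × 10^6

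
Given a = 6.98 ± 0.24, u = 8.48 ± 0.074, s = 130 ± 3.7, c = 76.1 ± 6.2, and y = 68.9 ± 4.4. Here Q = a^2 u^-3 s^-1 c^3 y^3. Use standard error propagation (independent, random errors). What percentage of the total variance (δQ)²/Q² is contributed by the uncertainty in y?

35.8%

(δQ/Q)² = (2·δa/a)² + (-3·δu/u)² + (-1·δs/s)² + (3·δc/c)² + (3·δy/y)²
  a term: (2×0.0344)² = 0.00473
  u term: (-3×0.00873)² = 0.000685
  s term: (-1×0.0285)² = 0.000810
  c term: (3×0.0815)² = 0.0597
  y term: (3×0.0639)² = 0.0367
Total = 0.103. Share from y = 0.0367/0.103 = 0.358.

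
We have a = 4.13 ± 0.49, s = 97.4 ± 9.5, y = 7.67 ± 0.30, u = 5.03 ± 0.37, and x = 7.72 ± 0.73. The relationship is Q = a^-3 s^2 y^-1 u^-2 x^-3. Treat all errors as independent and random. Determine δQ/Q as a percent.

Q is a product of powers, so relative uncertainties combine in quadrature:
  (-3·δa/a)² = (-3×0.119)² = 0.127;  (2·δs/s)² = (2×0.0975)² = 0.0381;  (-1·δy/y)² = (-1×0.0391)² = 0.00153;  (-2·δu/u)² = (-2×0.0736)² = 0.0216;  (-3·δx/x)² = (-3×0.0946)² = 0.0805
δQ/Q = √(0.268) = 0.518

51.8%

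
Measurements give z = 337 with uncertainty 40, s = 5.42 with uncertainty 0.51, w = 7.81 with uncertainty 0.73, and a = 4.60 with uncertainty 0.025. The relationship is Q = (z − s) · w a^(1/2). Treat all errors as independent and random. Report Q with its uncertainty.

Let u = z − s = 332. δu = √(δz² + δs²) = √(1600 + 0.260) = 40.0, so δu/u = 0.121.
Q is then a monomial in u, w, a:
δQ/Q = √((δu/u)² + (1·δw/w)² + (½·δa/a)²) = √(0.0146 + 0.00874 + 7.38e-06) = 0.153
Q = 5550, so δQ = 0.153 × 5550 = 848.

5550 ± 848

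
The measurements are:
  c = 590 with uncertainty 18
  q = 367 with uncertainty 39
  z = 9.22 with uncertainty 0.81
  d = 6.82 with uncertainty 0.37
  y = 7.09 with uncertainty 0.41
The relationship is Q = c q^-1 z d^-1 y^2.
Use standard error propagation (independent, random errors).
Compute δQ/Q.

Each factor contributes (exponent × relative error)² to (δQ/Q)²:
  (1·δc/c)² = (1×0.0305)² = 0.000931;  (-1·δq/q)² = (-1×0.106)² = 0.0113;  (1·δz/z)² = (1×0.0879)² = 0.00772;  (-1·δd/d)² = (-1×0.0543)² = 0.00294;  (2·δy/y)² = (2×0.0578)² = 0.0134
δQ/Q = √(0.0363) = 0.190

0.190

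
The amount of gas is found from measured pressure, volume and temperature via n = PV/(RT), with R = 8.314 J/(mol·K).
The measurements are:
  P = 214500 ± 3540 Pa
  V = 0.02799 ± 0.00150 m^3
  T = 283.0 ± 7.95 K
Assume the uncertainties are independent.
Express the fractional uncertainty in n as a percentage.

Since n is a product/quotient, work with relative uncertainties:
  (1·δP/P)² = (1×0.0165)² = 0.000272;  (1·δV/V)² = (1×0.0536)² = 0.00287;  (-1·δT/T)² = (-1×0.0281)² = 0.000789
δn/n = √(0.00393) = 0.0627

6.27%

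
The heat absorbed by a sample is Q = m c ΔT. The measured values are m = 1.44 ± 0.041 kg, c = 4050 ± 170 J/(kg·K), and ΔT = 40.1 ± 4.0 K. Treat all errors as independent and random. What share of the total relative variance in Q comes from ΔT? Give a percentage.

79.5%

(δQ/Q)² = (1·δm/m)² + (1·δc/c)² + (1·δΔT/ΔT)²
  m term: (1×0.0285)² = 0.000811
  c term: (1×0.0420)² = 0.00176
  ΔT term: (1×0.0998)² = 0.00995
Total = 0.0125. Share from ΔT = 0.00995/0.0125 = 0.795.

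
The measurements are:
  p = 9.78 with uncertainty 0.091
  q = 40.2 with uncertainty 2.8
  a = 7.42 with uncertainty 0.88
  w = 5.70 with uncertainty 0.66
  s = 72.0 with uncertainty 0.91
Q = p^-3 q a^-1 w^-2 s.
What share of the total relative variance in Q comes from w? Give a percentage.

73.0%

(δQ/Q)² = (-3·δp/p)² + (1·δq/q)² + (-1·δa/a)² + (-2·δw/w)² + (1·δs/s)²
  p term: (-3×0.00930)² = 0.000779
  q term: (1×0.0697)² = 0.00485
  a term: (-1×0.119)² = 0.0141
  w term: (-2×0.116)² = 0.0536
  s term: (1×0.0126)² = 0.000160
Total = 0.0735. Share from w = 0.0536/0.0735 = 0.730.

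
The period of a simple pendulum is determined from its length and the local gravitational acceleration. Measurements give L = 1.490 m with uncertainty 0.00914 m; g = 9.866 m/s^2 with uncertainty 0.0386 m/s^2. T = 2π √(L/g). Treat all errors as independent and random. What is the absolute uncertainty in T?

0.00888 s

Relative error in a monomial: (δT/T)² = Σ (nᵢ · δxᵢ/xᵢ)².
  (½·δL/L)² = (0.5×0.00613)² = 9.41e-06;  (−½·δg/g)² = (-0.5×0.00391)² = 3.83e-06
δT/T = √(1.32e-05) = 0.00364
T = 2.442 s, so δT = 0.00364 × 2.442 = 0.00888 s.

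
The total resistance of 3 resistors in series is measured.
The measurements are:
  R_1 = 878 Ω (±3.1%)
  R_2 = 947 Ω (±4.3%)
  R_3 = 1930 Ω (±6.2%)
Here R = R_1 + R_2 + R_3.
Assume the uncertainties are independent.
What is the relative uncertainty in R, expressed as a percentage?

3.44%

Absolute uncertainties add in quadrature for a linear combination:
  (δR_1)² = 741;  (δR_2)² = 1660;  (δR_3)² = 14300
δR = √(16700) = 129 Ω
R = 3760 Ω, so δR/R = 129/3760 = 0.0344.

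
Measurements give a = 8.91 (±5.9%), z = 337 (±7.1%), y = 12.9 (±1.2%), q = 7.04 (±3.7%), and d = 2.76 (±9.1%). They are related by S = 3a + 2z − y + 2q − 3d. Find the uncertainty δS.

For a sum/difference, combine absolute errors in quadrature:
  (3·δa)² = 2.49;  (2·δz)² = 2290;  (δy)² = 0.0240;  (2·δq)² = 0.271;  (3·δd)² = 0.568
δS = √(2290) = 47.9

47.9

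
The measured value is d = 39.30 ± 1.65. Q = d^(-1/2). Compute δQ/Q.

0.0210

Each factor contributes (exponent × relative error)² to (δQ/Q)²:
  (−½·δd/d)² = (-0.5×0.0420)² = 0.000441
δQ/Q = √(0.000441) = 0.0210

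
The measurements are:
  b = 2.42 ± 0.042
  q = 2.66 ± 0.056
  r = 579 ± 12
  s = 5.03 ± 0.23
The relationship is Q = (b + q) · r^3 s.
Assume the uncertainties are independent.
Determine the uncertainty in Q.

Let u = b + q = 5.08. δu = √(δb² + δq²) = √(0.00176 + 0.00314) = 0.0700, so δu/u = 0.0138.
Q is then a monomial in u, r, s:
δQ/Q = √((δu/u)² + (3·δr/r)² + (1·δs/s)²) = √(0.000190 + 0.00387 + 0.00209) = 0.0784
Q = 4.96e+09, so δQ = 0.0784 × 4.96e+09 = 3.89e+08.

3.89e+08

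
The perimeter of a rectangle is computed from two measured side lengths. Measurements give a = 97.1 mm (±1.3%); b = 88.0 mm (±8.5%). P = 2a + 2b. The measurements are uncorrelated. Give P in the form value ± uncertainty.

Each term contributes (cᵢ δxᵢ)² to (δP)²:
  (2·δa)² = 6.37;  (2·δb)² = 224
δP = √(230) = 15.2 mm
P = 370 mm.

370 ± 15.2 mm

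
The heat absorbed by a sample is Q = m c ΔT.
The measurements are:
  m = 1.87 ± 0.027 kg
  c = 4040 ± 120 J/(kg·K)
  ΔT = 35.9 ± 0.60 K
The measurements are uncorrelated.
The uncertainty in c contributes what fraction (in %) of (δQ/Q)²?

64.4%

(δQ/Q)² = (1·δm/m)² + (1·δc/c)² + (1·δΔT/ΔT)²
  m term: (1×0.0144)² = 0.000208
  c term: (1×0.0297)² = 0.000882
  ΔT term: (1×0.0167)² = 0.000279
Total = 0.00137. Share from c = 0.000882/0.00137 = 0.644.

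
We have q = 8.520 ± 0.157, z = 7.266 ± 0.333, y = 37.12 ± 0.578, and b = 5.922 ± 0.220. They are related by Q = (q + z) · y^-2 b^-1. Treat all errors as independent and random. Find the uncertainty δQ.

0.000104

Let u = q + z = 15.79. δu = √(δq² + δz²) = √(0.0246 + 0.111) = 0.368, so δu/u = 0.0233.
Q is then a monomial in u, y, b:
δQ/Q = √((δu/u)² + (-2·δy/y)² + (-1·δb/b)²) = √(0.000544 + 0.000970 + 0.00138) = 0.0538
Q = 0.001935, so δQ = 0.0538 × 0.001935 = 0.000104.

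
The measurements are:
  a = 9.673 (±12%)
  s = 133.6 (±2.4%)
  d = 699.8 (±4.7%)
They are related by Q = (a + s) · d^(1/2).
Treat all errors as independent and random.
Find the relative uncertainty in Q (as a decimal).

Let u = a + s = 143.3. δu = √(δa² + δs²) = √(1.35 + 10.3) = 3.41, so δu/u = 0.0238.
Q is then a monomial in u, d:
δQ/Q = √((δu/u)² + (½·δd/d)²) = √(0.000566 + 0.000552) = 0.0334

0.0334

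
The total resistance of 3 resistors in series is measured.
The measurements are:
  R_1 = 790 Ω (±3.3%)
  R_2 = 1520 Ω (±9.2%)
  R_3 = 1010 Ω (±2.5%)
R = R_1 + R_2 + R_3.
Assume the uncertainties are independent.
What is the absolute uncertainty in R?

144 Ω

R is a linear combination, so absolute uncertainties add in quadrature:
  (δR_1)² = 680;  (δR_2)² = 19600;  (δR_3)² = 638
δR = √(20900) = 144 Ω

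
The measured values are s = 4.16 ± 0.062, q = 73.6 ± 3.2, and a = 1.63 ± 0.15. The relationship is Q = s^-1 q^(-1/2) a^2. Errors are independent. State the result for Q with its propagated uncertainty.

0.0744 ± 0.0138

Relative error in a monomial: (δQ/Q)² = Σ (nᵢ · δxᵢ/xᵢ)².
  (-1·δs/s)² = (-1×0.0149)² = 0.000222;  (−½·δq/q)² = (-0.5×0.0435)² = 0.000473;  (2·δa/a)² = (2×0.0920)² = 0.0339
δQ/Q = √(0.0346) = 0.186
Q = 0.0744, so δQ = 0.186 × 0.0744 = 0.0138.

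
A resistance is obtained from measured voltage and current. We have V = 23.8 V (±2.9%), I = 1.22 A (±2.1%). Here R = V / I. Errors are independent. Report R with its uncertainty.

Since R is a product/quotient, work with relative uncertainties:
  (1·δV/V)² = (1×0.0290)² = 0.000841;  (-1·δI/I)² = (-1×0.0210)² = 0.000441
δR/R = √(0.00128) = 0.0358
R = 19.5 Ω, so δR = 0.0358 × 19.5 = 0.698 Ω.

19.5 ± 0.698 Ω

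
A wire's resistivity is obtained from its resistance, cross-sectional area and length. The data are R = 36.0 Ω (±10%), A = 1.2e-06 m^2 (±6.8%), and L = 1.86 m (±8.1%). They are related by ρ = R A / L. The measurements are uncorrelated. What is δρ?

3.38e-06 Ω·m

ρ is a product of powers, so relative uncertainties combine in quadrature:
  (1·δR/R)² = (1×0.100)² = 0.0100;  (1·δA/A)² = (1×0.0680)² = 0.00462;  (-1·δL/L)² = (-1×0.0810)² = 0.00656
δρ/ρ = √(0.0212) = 0.146
ρ = 2.32e-05 Ω·m, so δρ = 0.146 × 2.32e-05 = 3.38e-06 Ω·m.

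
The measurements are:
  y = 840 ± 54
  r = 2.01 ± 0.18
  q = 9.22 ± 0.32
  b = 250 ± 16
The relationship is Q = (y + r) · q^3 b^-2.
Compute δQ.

1.87

Let u = y + r = 842. δu = √(δy² + δr²) = √(2920 + 0.0324) = 54.0, so δu/u = 0.0641.
Q is then a monomial in u, q, b:
δQ/Q = √((δu/u)² + (3·δq/q)² + (-2·δb/b)²) = √(0.00411 + 0.0108 + 0.0164) = 0.177
Q = 10.6, so δQ = 0.177 × 10.6 = 1.87.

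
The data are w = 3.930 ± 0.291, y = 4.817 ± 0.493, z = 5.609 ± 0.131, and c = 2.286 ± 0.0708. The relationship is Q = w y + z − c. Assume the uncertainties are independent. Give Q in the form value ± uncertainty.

22.25 ± 2.40

Let p = w·y = 18.93. δp/p = √((1·δw/w)² + (1·δy/y)²) = √(0.00548 + 0.0105) = 0.126, so δp = 2.39.
Q = p + z − c: δQ = √(δp² + δz² + δc²) = √(5.72 + 0.0172 + 0.00501) = 2.40
Q = 22.25.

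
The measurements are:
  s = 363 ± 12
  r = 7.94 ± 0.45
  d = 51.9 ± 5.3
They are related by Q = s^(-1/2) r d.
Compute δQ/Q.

0.118

Relative error in a monomial: (δQ/Q)² = Σ (nᵢ · δxᵢ/xᵢ)².
  (−½·δs/s)² = (-0.5×0.0331)² = 0.000273;  (1·δr/r)² = (1×0.0567)² = 0.00321;  (1·δd/d)² = (1×0.102)² = 0.0104
δQ/Q = √(0.0139) = 0.118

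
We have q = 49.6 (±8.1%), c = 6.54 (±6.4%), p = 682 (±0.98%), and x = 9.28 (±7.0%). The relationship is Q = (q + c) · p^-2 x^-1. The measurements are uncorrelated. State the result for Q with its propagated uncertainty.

(1.30 ± 0.133) × 10^-5

Let u = q + c = 56.1. δu = √(δq² + δc²) = √(16.1 + 0.175) = 4.04, so δu/u = 0.0720.
Q is then a monomial in u, p, x:
δQ/Q = √((δu/u)² + (-2·δp/p)² + (-1·δx/x)²) = √(0.00518 + 0.000384 + 0.00490) = 0.102
Q = 1.3e-05, so δQ = 0.102 × 1.3e-05 = 1.33e-06.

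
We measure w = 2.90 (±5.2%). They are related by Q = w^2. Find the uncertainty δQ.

Q ∝ w^2, so δQ/Q = |2| · δw/w = 2 × 0.0520 = 0.104.
Q = 8.41, so δQ = 0.104 × 8.41 = 0.875.

0.875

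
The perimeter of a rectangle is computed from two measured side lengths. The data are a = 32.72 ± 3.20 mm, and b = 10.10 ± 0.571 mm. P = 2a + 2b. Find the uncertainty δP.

Each term contributes (cᵢ δxᵢ)² to (δP)²:
  (2·δa)² = 41.0;  (2·δb)² = 1.30
δP = √(42.3) = 6.50 mm

6.50 mm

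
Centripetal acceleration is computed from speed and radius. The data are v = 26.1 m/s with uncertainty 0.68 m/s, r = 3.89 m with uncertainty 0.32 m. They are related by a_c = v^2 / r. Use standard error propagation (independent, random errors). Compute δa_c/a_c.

0.0974

Products/powers → add relative errors in quadrature, weighted by exponent:
  (2·δv/v)² = (2×0.0261)² = 0.00272;  (-1·δr/r)² = (-1×0.0823)² = 0.00677
δa_c/a_c = √(0.00948) = 0.0974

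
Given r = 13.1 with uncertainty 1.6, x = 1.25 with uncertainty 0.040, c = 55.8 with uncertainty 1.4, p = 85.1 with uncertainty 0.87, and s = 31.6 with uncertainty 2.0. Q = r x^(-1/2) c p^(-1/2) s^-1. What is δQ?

Each factor contributes (exponent × relative error)² to (δQ/Q)²:
  (1·δr/r)² = (1×0.122)² = 0.0149;  (−½·δx/x)² = (-0.5×0.0320)² = 0.000256;  (1·δc/c)² = (1×0.0251)² = 0.000629;  (−½·δp/p)² = (-0.5×0.0102)² = 2.61e-05;  (-1·δs/s)² = (-1×0.0633)² = 0.00401
δQ/Q = √(0.0198) = 0.141
Q = 2.24, so δQ = 0.141 × 2.24 = 0.316.

0.316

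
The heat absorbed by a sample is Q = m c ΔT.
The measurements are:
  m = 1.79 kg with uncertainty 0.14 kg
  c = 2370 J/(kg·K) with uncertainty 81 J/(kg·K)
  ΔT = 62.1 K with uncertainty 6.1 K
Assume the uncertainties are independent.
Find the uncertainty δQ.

Since Q is a product/quotient, work with relative uncertainties:
  (1·δm/m)² = (1×0.0782)² = 0.00612;  (1·δc/c)² = (1×0.0342)² = 0.00117;  (1·δΔT/ΔT)² = (1×0.0982)² = 0.00965
δQ/Q = √(0.0169) = 0.130
Q = 2.63e+05 J, so δQ = 0.130 × 2.63e+05 = 34300 J.

34300 J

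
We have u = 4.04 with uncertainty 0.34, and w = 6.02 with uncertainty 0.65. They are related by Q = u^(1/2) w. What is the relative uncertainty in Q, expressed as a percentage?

11.6%

Q is a product of powers, so relative uncertainties combine in quadrature:
  (½·δu/u)² = (0.5×0.0842)² = 0.00177;  (1·δw/w)² = (1×0.108)² = 0.0117
δQ/Q = √(0.0134) = 0.116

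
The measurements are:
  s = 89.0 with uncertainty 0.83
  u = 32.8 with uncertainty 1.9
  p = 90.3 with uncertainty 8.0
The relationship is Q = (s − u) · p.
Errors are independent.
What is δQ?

Let w = s − u = 56.2. δw = √(δs² + δu²) = √(0.689 + 3.61) = 2.07, so δw/w = 0.0369.
Q is then a monomial in w, p:
δQ/Q = √((δw/w)² + (1·δp/p)²) = √(0.00136 + 0.00785) = 0.0960
Q = 5070, so δQ = 0.0960 × 5070 = 487.

487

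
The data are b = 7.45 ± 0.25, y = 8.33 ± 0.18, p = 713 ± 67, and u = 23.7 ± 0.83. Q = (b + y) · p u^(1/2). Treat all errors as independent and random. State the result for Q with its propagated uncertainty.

54800 ± 5340

Let w = b + y = 15.8. δw = √(δb² + δy²) = √(0.0625 + 0.0324) = 0.308, so δw/w = 0.0195.
Q is then a monomial in w, p, u:
δQ/Q = √((δw/w)² + (1·δp/p)² + (½·δu/u)²) = √(0.000381 + 0.00883 + 0.000307) = 0.0976
Q = 54800, so δQ = 0.0976 × 54800 = 5340.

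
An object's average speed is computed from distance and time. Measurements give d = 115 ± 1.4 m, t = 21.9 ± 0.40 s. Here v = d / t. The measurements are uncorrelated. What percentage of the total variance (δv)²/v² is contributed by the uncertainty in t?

(δv/v)² = (1·δd/d)² + (-1·δt/t)²
  d term: (1×0.0122)² = 0.000148
  t term: (-1×0.0183)² = 0.000334
Total = 0.000482. Share from t = 0.000334/0.000482 = 0.692.

69.2%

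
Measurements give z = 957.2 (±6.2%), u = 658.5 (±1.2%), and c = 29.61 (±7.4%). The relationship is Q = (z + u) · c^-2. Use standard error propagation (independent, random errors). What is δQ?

0.281

Let w = z + u = 1616. δw = √(δz² + δu²) = √(3520 + 62.4) = 59.9, so δw/w = 0.0371.
Q is then a monomial in w, c:
δQ/Q = √((δw/w)² + (-2·δc/c)²) = √(0.00137 + 0.0219) = 0.153
Q = 1.843, so δQ = 0.153 × 1.843 = 0.281.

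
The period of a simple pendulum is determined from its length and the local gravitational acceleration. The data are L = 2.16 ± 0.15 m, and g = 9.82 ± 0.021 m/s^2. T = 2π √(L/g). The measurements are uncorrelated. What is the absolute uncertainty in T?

Each factor contributes (exponent × relative error)² to (δT/T)²:
  (½·δL/L)² = (0.5×0.0694)² = 0.00121;  (−½·δg/g)² = (-0.5×0.00214)² = 1.14e-06
δT/T = √(0.00121) = 0.0347
T = 2.95 s, so δT = 0.0347 × 2.95 = 0.102 s.

0.102 s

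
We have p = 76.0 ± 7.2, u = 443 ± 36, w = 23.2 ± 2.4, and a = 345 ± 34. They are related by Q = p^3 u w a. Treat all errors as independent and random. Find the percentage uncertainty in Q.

32.8%

Q is a product of powers, so relative uncertainties combine in quadrature:
  (3·δp/p)² = (3×0.0947)² = 0.0808;  (1·δu/u)² = (1×0.0813)² = 0.00660;  (1·δw/w)² = (1×0.103)² = 0.0107;  (1·δa/a)² = (1×0.0986)² = 0.00971
δQ/Q = √(0.108) = 0.328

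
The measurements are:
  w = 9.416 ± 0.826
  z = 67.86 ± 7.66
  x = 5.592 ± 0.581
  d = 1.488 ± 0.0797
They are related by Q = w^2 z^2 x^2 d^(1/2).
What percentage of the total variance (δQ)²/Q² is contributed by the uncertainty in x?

(δQ/Q)² = (2·δw/w)² + (2·δz/z)² + (2·δx/x)² + (½·δd/d)²
  w term: (2×0.0877)² = 0.0308
  z term: (2×0.113)² = 0.0510
  x term: (2×0.104)² = 0.0432
  d term: (0.5×0.0536)² = 0.000717
Total = 0.126. Share from x = 0.0432/0.126 = 0.344.

34.4%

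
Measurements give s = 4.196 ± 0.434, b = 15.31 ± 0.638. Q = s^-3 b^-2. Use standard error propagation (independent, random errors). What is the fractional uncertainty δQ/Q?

0.321

Each factor contributes (exponent × relative error)² to (δQ/Q)²:
  (-3·δs/s)² = (-3×0.103)² = 0.0963;  (-2·δb/b)² = (-2×0.0417)² = 0.00695
δQ/Q = √(0.103) = 0.321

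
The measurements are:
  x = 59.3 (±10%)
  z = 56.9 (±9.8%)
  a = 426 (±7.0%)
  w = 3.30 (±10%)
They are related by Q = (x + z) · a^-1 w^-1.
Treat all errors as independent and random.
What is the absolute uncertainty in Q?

0.0116

Let u = x + z = 116. δu = √(δx² + δz²) = √(35.2 + 31.1) = 8.14, so δu/u = 0.0701.
Q is then a monomial in u, a, w:
δQ/Q = √((δu/u)² + (-1·δa/a)² + (-1·δw/w)²) = √(0.00491 + 0.00490 + 0.0100) = 0.141
Q = 0.0827, so δQ = 0.141 × 0.0827 = 0.0116.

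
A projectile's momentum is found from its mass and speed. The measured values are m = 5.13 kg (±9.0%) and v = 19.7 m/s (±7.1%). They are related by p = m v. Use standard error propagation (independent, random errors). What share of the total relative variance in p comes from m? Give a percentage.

(δp/p)² = (1·δm/m)² + (1·δv/v)²
  m term: (1×0.0900)² = 0.00810
  v term: (1×0.0710)² = 0.00504
Total = 0.0131. Share from m = 0.00810/0.0131 = 0.616.

61.6%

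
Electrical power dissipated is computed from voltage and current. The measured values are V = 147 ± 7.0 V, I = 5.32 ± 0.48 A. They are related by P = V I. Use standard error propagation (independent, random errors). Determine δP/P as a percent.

10.2%

Products/powers → add relative errors in quadrature, weighted by exponent:
  (1·δV/V)² = (1×0.0476)² = 0.00227;  (1·δI/I)² = (1×0.0902)² = 0.00814
δP/P = √(0.0104) = 0.102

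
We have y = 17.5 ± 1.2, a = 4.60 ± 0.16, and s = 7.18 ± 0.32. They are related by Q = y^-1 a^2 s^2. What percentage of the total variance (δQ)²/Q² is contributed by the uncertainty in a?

27.7%

(δQ/Q)² = (-1·δy/y)² + (2·δa/a)² + (2·δs/s)²
  y term: (-1×0.0686)² = 0.00470
  a term: (2×0.0348)² = 0.00484
  s term: (2×0.0446)² = 0.00795
Total = 0.0175. Share from a = 0.00484/0.0175 = 0.277.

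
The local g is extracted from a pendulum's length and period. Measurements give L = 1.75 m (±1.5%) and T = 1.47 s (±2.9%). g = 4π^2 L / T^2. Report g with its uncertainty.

Each factor contributes (exponent × relative error)² to (δg/g)²:
  (1·δL/L)² = (1×0.0150)² = 0.000225;  (-2·δT/T)² = (-2×0.0290)² = 0.00336
δg/g = √(0.00359) = 0.0599
g = 32.0 m/s^2, so δg = 0.0599 × 32.0 = 1.92 m/s^2.

32.0 ± 1.92 m/s^2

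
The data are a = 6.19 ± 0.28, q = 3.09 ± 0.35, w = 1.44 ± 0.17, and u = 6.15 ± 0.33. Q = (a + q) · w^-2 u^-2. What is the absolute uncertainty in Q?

Let h = a + q = 9.28. δh = √(δa² + δq²) = √(0.0784 + 0.122) = 0.448, so δh/h = 0.0483.
Q is then a monomial in h, w, u:
δQ/Q = √((δh/h)² + (-2·δw/w)² + (-2·δu/u)²) = √(0.00233 + 0.0557 + 0.0115) = 0.264
Q = 0.118, so δQ = 0.264 × 0.118 = 0.0312.

0.0312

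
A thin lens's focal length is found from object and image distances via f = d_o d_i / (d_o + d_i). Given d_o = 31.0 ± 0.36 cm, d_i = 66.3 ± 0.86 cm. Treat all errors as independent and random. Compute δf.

0.189 cm

∂f/∂d_o = (d_i/(d_o+d_i))² = 0.464;  ∂f/∂d_i = (d_o/(d_o+d_i))² = 0.102
δf = √((∂f/∂d_o · δd_o)² + (∂f/∂d_i · δd_i)²) = √(0.0279 + 0.00762) = 0.189 cm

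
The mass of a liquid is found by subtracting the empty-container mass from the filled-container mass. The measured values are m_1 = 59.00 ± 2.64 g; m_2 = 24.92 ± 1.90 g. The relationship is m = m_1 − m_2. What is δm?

3.25 g

Each term contributes (cᵢ δxᵢ)² to (δm)²:
  (δm_1)² = 6.97;  (δm_2)² = 3.61
δm = √(10.6) = 3.25 g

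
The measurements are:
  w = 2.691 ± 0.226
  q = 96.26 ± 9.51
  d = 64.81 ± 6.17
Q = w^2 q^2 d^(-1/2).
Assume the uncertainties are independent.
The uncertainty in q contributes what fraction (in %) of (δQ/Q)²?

(δQ/Q)² = (2·δw/w)² + (2·δq/q)² + (−½·δd/d)²
  w term: (2×0.0840)² = 0.0282
  q term: (2×0.0988)² = 0.0390
  d term: (-0.5×0.0952)² = 0.00227
Total = 0.0695. Share from q = 0.0390/0.0695 = 0.562.

56.2%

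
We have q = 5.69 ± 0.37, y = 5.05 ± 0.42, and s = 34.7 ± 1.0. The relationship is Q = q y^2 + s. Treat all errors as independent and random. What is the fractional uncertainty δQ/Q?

Let p = q·y^2 = 145. δp/p = √((1·δq/q)² + (2·δy/y)²) = √(0.00423 + 0.0277) = 0.179, so δp = 25.9.
Q = p + s: δQ = √(δp² + δs²) = √(672 + 1.00) = 25.9
Q = 180, so δQ/Q = 25.9/180 = 0.144.

0.144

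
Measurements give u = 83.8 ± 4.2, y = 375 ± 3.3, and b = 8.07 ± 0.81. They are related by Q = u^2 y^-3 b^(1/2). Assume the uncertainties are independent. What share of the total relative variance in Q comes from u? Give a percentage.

75.8%

(δQ/Q)² = (2·δu/u)² + (-3·δy/y)² + (½·δb/b)²
  u term: (2×0.0501)² = 0.0100
  y term: (-3×0.00880)² = 0.000697
  b term: (0.5×0.100)² = 0.00252
Total = 0.0133. Share from u = 0.0100/0.0133 = 0.758.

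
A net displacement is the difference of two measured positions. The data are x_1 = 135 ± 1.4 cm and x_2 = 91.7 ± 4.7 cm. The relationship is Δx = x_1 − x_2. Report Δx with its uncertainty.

Each term contributes (cᵢ δxᵢ)² to (δΔx)²:
  (δx_1)² = 1.96;  (δx_2)² = 22.1
δΔx = √(24.1) = 4.90 cm
Δx = 43.3 cm.

43.3 ± 4.90 cm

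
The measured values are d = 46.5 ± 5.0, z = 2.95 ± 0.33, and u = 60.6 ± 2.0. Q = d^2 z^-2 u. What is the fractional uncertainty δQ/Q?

0.312

Each factor contributes (exponent × relative error)² to (δQ/Q)²:
  (2·δd/d)² = (2×0.108)² = 0.0462;  (-2·δz/z)² = (-2×0.112)² = 0.0501;  (1·δu/u)² = (1×0.0330)² = 0.00109
δQ/Q = √(0.0974) = 0.312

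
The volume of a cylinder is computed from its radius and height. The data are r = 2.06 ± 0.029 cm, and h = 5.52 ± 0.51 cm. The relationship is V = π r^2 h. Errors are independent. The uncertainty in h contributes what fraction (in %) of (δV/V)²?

(δV/V)² = (2·δr/r)² + (1·δh/h)²
  r term: (2×0.0141)² = 0.000793
  h term: (1×0.0924)² = 0.00854
Total = 0.00933. Share from h = 0.00854/0.00933 = 0.915.

91.5%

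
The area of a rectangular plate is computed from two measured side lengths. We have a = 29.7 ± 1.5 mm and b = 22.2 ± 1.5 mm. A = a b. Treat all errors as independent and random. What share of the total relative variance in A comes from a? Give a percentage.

35.8%

(δA/A)² = (1·δa/a)² + (1·δb/b)²
  a term: (1×0.0505)² = 0.00255
  b term: (1×0.0676)² = 0.00457
Total = 0.00712. Share from a = 0.00255/0.00712 = 0.358.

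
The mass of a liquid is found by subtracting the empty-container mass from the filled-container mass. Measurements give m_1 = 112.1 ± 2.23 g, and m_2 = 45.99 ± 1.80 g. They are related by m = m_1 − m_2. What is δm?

Each term contributes (cᵢ δxᵢ)² to (δm)²:
  (δm_1)² = 4.97;  (δm_2)² = 3.24
δm = √(8.21) = 2.87 g

2.87 g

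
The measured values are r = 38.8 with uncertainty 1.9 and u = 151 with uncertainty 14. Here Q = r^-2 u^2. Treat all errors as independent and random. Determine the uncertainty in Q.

3.18

Products/powers → add relative errors in quadrature, weighted by exponent:
  (-2·δr/r)² = (-2×0.0490)² = 0.00959;  (2·δu/u)² = (2×0.0927)² = 0.0344
δQ/Q = √(0.0440) = 0.210
Q = 15.1, so δQ = 0.210 × 15.1 = 3.18.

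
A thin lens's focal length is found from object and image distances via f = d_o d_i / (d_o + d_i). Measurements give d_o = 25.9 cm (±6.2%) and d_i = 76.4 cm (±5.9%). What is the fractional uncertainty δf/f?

0.0487

∂f/∂d_o = (d_i/(d_o+d_i))² = 0.558;  ∂f/∂d_i = (d_o/(d_o+d_i))² = 0.0641
δf = √((∂f/∂d_o · δd_o)² + (∂f/∂d_i · δd_i)²) = √(0.802 + 0.0835) = 0.941 cm
f = 19.3 cm, so δf/f = 0.941/19.3 = 0.0487.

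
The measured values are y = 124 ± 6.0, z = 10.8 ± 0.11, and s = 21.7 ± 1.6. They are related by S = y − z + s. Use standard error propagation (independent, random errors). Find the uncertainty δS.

6.21

For a sum/difference, combine absolute errors in quadrature:
  (δy)² = 36.0;  (δz)² = 0.0121;  (δs)² = 2.56
δS = √(38.6) = 6.21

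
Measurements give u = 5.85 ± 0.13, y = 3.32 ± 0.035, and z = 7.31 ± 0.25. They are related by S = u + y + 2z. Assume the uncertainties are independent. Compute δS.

Sums and differences: (δS)² = Σ (cᵢ δxᵢ)².
  (δu)² = 0.0169;  (δy)² = 0.00123;  (2·δz)² = 0.250
δS = √(0.268) = 0.518

0.518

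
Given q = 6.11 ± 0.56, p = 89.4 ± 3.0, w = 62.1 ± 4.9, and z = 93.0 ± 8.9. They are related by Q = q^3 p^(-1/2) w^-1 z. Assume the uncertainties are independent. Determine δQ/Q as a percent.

30.2%

For a monomial Q ∝ q^3, p^(-1/2), w^-1, z, fractional errors add in quadrature:
  (3·δq/q)² = (3×0.0917)² = 0.0756;  (−½·δp/p)² = (-0.5×0.0336)² = 0.000282;  (-1·δw/w)² = (-1×0.0789)² = 0.00623;  (1·δz/z)² = (1×0.0957)² = 0.00916
δQ/Q = √(0.0913) = 0.302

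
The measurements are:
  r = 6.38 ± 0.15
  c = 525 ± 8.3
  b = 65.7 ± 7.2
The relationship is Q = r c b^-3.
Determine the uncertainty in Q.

0.00390

For a monomial Q ∝ r, c, b^-3, fractional errors add in quadrature:
  (1·δr/r)² = (1×0.0235)² = 0.000553;  (1·δc/c)² = (1×0.0158)² = 0.000250;  (-3·δb/b)² = (-3×0.110)² = 0.108
δQ/Q = √(0.109) = 0.330
Q = 0.0118, so δQ = 0.330 × 0.0118 = 0.00390.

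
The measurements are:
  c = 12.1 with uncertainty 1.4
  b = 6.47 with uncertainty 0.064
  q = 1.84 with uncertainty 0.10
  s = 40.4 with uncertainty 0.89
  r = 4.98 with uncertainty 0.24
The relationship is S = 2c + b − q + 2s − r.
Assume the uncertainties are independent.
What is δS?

3.33

Sums and differences: (δS)² = Σ (cᵢ δxᵢ)².
  (2·δc)² = 7.84;  (δb)² = 0.00410;  (δq)² = 0.0100;  (2·δs)² = 3.17;  (δr)² = 0.0576
δS = √(11.1) = 3.33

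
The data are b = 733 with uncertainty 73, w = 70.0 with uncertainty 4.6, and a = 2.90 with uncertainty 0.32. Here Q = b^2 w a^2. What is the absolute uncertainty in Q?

Relative error in a monomial: (δQ/Q)² = Σ (nᵢ · δxᵢ/xᵢ)².
  (2·δb/b)² = (2×0.0996)² = 0.0397;  (1·δw/w)² = (1×0.0657)² = 0.00432;  (2·δa/a)² = (2×0.110)² = 0.0487
δQ/Q = √(0.0927) = 0.304
Q = 3.16e+08, so δQ = 0.304 × 3.16e+08 = 9.63e+07.

9.63e+07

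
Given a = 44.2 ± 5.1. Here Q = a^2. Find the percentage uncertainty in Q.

23.1%

For a monomial Q ∝ a^2, fractional errors add in quadrature:
  (2·δa/a)² = (2×0.115)² = 0.0533
δQ/Q = √(0.0533) = 0.231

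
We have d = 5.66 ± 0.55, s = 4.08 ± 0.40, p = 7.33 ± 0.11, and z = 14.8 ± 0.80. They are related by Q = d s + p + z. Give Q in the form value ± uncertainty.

Let w = d·s = 23.1. δw/w = √((1·δd/d)² + (1·δs/s)²) = √(0.00944 + 0.00961) = 0.138, so δw = 3.19.
Q = w + p + z: δQ = √(δw² + δp² + δz²) = √(10.2 + 0.0121 + 0.640) = 3.29
Q = 45.2.

45.2 ± 3.29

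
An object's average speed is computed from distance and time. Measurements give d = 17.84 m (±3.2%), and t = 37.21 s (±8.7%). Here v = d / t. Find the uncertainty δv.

0.0444 m/s

Relative error in a monomial: (δv/v)² = Σ (nᵢ · δxᵢ/xᵢ)².
  (1·δd/d)² = (1×0.0320)² = 0.00102;  (-1·δt/t)² = (-1×0.0870)² = 0.00757
δv/v = √(0.00859) = 0.0927
v = 0.4794 m/s, so δv = 0.0927 × 0.4794 = 0.0444 m/s.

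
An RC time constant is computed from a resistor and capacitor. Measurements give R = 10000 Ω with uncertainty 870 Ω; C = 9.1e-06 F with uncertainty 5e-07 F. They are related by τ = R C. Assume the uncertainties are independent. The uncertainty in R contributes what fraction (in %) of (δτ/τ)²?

(δτ/τ)² = (1·δR/R)² + (1·δC/C)²
  R term: (1×0.0870)² = 0.00757
  C term: (1×0.0549)² = 0.00302
Total = 0.0106. Share from R = 0.00757/0.0106 = 0.715.

71.5%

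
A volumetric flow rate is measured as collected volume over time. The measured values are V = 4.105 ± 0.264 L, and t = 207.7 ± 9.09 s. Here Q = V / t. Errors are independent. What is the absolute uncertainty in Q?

Each factor contributes (exponent × relative error)² to (δQ/Q)²:
  (1·δV/V)² = (1×0.0643)² = 0.00414;  (-1·δt/t)² = (-1×0.0438)² = 0.00192
δQ/Q = √(0.00605) = 0.0778
Q = 0.01976 L/s, so δQ = 0.0778 × 0.01976 = 0.00154 L/s.

0.00154 L/s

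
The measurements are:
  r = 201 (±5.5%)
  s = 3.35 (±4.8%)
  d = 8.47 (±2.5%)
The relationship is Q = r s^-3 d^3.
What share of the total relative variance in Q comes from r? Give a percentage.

(δQ/Q)² = (1·δr/r)² + (-3·δs/s)² + (3·δd/d)²
  r term: (1×0.0550)² = 0.00302
  s term: (-3×0.0480)² = 0.0207
  d term: (3×0.0250)² = 0.00563
Total = 0.0294. Share from r = 0.00302/0.0294 = 0.103.

10.3%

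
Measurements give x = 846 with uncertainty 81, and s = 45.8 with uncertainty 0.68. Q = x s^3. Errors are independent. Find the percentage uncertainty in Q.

10.6%

For a monomial Q ∝ x, s^3, fractional errors add in quadrature:
  (1·δx/x)² = (1×0.0957)² = 0.00917;  (3·δs/s)² = (3×0.0148)² = 0.00198
δQ/Q = √(0.0112) = 0.106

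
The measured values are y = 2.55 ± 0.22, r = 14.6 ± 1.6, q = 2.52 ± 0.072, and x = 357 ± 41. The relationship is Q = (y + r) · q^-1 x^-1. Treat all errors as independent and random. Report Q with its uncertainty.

Let u = y + r = 17.1. δu = √(δy² + δr²) = √(0.0484 + 2.56) = 1.62, so δu/u = 0.0942.
Q is then a monomial in u, q, x:
δQ/Q = √((δu/u)² + (-1·δq/q)² + (-1·δx/x)²) = √(0.00887 + 0.000816 + 0.0132) = 0.151
Q = 0.0191, so δQ = 0.151 × 0.0191 = 0.00288.

0.0191 ± 0.00288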